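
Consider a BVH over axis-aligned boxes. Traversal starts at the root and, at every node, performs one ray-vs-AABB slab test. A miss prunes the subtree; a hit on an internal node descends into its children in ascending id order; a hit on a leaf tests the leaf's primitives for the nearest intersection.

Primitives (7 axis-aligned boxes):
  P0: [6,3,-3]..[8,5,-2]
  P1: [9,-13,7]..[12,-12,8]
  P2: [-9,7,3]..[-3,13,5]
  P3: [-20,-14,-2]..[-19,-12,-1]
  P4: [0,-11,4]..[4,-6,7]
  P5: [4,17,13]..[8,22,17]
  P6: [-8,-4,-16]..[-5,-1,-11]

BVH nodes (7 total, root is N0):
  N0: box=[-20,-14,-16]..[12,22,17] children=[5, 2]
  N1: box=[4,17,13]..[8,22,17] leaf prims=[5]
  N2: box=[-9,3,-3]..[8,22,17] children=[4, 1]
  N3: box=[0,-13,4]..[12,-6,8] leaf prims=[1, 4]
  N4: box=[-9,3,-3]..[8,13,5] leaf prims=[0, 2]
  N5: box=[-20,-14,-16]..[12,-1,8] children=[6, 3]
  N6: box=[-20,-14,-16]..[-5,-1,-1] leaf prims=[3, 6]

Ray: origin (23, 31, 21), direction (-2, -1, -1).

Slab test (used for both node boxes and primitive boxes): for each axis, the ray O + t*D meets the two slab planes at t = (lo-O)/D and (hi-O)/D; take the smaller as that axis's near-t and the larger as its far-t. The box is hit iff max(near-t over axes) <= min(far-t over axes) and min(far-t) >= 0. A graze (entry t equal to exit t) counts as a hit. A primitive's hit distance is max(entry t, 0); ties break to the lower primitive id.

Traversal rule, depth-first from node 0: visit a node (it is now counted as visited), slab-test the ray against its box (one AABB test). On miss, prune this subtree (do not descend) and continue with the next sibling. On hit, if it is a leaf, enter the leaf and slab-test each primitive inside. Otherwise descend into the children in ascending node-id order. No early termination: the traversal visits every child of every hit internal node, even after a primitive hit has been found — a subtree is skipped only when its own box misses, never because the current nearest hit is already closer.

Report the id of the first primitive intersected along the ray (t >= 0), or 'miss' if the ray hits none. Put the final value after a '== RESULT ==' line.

Walk:
N0 x:[11/2,43/2] y:[9,45] z:[4,37] -> hit [9,43/2], descend [2, 5]
  N2 x:[15/2,16] y:[9,28] z:[4,24] -> hit [9,16], descend [1, 4]
    N1 x:[15/2,19/2] y:[9,14] z:[4,8] -> miss, prune
    N4 x:[15/2,16] y:[18,28] z:[16,24] -> miss, prune
  N5 x:[11/2,43/2] y:[32,45] z:[13,37] -> miss, prune

Summary -> nodes [0, 2, 1, 4, 5]; box-tests=5; leaf-entries=0; first=miss

== RESULT ==
miss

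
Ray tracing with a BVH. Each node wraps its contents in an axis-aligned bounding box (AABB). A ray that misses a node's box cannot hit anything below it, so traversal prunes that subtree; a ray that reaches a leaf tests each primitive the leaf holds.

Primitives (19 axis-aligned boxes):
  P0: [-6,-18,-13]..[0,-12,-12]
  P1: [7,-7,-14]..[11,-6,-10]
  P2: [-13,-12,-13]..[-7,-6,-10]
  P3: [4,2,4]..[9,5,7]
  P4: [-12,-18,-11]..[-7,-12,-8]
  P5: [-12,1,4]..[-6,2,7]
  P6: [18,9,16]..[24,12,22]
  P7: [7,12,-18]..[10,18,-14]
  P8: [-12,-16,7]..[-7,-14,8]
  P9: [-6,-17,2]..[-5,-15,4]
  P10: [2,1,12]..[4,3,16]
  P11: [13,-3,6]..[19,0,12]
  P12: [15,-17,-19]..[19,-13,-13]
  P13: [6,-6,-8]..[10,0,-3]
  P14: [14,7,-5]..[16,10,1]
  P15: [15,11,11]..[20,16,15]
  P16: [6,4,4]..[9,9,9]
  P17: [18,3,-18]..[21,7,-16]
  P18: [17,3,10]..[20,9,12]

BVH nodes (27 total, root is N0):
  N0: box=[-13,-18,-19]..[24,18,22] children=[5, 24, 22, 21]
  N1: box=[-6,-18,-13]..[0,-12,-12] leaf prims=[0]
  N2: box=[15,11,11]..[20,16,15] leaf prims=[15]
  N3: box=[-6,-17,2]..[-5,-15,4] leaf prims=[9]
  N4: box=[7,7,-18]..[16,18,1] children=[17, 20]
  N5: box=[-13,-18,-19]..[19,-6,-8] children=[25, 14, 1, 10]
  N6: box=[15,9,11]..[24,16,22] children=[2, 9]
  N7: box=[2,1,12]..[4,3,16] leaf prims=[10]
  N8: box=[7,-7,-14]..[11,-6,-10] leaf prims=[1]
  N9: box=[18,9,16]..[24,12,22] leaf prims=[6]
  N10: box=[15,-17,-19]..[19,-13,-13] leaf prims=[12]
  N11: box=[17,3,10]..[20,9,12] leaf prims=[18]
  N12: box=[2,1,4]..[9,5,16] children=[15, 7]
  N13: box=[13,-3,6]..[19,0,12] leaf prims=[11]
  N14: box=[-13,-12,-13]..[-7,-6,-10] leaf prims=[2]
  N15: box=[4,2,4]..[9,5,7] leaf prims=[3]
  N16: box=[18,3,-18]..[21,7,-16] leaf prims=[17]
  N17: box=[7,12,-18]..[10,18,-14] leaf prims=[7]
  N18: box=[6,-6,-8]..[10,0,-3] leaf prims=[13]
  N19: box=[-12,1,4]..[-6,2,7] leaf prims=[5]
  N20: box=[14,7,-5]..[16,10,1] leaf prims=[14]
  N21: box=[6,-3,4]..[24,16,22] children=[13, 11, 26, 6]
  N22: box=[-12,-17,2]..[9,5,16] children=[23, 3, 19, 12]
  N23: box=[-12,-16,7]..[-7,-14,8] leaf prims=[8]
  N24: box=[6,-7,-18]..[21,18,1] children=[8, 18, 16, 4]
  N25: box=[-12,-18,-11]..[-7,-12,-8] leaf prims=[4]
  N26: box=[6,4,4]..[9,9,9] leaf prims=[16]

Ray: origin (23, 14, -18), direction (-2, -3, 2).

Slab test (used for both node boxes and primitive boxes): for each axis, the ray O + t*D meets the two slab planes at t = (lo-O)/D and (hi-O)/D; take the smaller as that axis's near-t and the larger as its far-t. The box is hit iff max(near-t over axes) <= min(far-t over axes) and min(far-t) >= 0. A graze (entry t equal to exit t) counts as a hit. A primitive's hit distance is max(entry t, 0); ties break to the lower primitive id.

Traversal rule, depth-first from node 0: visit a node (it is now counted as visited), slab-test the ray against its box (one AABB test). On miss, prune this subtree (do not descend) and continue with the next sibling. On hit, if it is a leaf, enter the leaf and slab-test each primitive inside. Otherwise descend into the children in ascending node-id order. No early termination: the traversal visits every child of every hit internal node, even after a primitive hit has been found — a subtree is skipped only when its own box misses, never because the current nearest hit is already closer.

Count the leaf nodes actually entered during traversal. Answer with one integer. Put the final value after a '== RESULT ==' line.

Trace the traversal:
N0 x:[-1/2,18] y:[-4/3,32/3] z:[-1/2,20] -> hit [-1/2,32/3], descend [5, 21, 22, 24]
  N5 x:[2,18] y:[20/3,32/3] z:[-1/2,5] -> miss, prune
  N21 x:[-1/2,17/2] y:[-2/3,17/3] z:[11,20] -> miss, prune
  N22 x:[7,35/2] y:[3,31/3] z:[10,17] -> hit [10,31/3], descend [3, 12, 19, 23]
    N3 x:[14,29/2] y:[29/3,31/3] z:[10,11] -> miss, prune
    N12 x:[7,21/2] y:[3,13/3] z:[11,17] -> miss, prune
    N19 x:[29/2,35/2] y:[4,13/3] z:[11,25/2] -> miss, prune
    N23 x:[15,35/2] y:[28/3,10] z:[25/2,13] -> miss, prune
  N24 x:[1,17/2] y:[-4/3,7] z:[0,19/2] -> hit [1,7], descend [4, 8, 16, 18]
    N4 x:[7/2,8] y:[-4/3,7/3] z:[0,19/2] -> miss, prune
    N8 x:[6,8] y:[20/3,7] z:[2,4] -> miss, prune
    N16 x:[1,5/2] y:[7/3,11/3] z:[0,1] -> miss, prune
    N18 x:[13/2,17/2] y:[14/3,20/3] z:[5,15/2] -> hit [13/2,20/3] leaf, test {P13@t=13/2}

Visited [0, 5, 21, 22, 3, 12, 19, 23, 24, 4, 8, 16, 18]. Tests: 13 box, 1 leaf. Nearest: P13.

== RESULT ==
1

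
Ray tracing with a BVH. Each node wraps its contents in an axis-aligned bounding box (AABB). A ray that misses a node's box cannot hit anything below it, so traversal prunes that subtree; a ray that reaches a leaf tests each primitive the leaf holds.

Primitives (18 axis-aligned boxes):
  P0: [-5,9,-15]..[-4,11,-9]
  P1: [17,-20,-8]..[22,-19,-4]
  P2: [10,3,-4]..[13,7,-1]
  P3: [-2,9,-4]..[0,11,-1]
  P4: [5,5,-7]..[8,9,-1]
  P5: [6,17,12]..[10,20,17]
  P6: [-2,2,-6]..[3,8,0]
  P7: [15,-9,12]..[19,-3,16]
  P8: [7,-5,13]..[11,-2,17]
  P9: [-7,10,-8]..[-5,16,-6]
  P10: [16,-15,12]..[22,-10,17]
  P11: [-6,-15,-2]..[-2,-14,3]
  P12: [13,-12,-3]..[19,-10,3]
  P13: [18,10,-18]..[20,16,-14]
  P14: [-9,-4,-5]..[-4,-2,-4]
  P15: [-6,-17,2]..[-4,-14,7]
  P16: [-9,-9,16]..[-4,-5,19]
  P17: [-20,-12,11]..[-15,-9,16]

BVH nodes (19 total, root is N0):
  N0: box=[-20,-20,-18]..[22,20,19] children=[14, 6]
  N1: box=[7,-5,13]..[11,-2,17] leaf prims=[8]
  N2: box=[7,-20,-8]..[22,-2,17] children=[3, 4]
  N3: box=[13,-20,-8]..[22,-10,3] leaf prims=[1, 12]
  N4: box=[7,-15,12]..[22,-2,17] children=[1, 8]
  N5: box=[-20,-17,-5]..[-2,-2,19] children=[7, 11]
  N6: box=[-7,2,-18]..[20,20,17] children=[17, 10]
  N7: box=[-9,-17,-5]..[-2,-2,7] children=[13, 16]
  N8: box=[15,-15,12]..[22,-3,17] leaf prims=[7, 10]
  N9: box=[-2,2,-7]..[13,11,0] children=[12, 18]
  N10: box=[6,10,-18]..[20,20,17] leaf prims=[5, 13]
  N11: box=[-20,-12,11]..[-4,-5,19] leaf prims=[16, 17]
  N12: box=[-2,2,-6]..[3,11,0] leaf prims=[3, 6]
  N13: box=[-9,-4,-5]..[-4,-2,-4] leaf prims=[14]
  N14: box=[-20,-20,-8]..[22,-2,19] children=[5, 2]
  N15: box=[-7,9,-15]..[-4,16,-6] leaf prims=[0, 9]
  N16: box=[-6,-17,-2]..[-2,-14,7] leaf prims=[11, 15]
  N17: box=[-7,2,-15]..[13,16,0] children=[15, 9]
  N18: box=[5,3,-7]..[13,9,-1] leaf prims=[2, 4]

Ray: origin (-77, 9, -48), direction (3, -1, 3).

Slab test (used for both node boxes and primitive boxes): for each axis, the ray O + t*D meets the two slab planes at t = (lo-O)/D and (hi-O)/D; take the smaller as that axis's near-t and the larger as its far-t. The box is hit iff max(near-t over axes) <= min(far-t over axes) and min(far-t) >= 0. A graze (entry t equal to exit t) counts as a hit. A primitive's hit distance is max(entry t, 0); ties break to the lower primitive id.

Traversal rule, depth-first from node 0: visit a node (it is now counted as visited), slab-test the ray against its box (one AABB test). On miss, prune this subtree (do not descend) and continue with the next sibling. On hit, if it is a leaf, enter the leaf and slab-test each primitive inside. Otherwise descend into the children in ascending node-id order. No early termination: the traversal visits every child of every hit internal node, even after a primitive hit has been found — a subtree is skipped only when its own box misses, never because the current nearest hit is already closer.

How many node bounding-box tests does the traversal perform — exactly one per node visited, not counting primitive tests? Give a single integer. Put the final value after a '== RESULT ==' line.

Traverse from the root:
N0 x:[19,33] y:[-11,29] z:[10,67/3] -> hit [19,67/3], descend [6, 14]
  N6 x:[70/3,97/3] y:[-11,7] z:[10,65/3] -> miss, prune
  N14 x:[19,33] y:[11,29] z:[40/3,67/3] -> hit [19,67/3], descend [2, 5]
    N2 x:[28,33] y:[11,29] z:[40/3,65/3] -> miss, prune
    N5 x:[19,25] y:[11,26] z:[43/3,67/3] -> hit [19,67/3], descend [7, 11]
      N7 x:[68/3,25] y:[11,26] z:[43/3,55/3] -> miss, prune
      N11 x:[19,73/3] y:[14,21] z:[59/3,67/3] -> hit [59/3,21] leaf, test {P16(miss), P17@t=59/3}

Visited [0, 6, 14, 2, 5, 7, 11]. Tests: 7 box, 1 leaf. Nearest: P17.

== RESULT ==
7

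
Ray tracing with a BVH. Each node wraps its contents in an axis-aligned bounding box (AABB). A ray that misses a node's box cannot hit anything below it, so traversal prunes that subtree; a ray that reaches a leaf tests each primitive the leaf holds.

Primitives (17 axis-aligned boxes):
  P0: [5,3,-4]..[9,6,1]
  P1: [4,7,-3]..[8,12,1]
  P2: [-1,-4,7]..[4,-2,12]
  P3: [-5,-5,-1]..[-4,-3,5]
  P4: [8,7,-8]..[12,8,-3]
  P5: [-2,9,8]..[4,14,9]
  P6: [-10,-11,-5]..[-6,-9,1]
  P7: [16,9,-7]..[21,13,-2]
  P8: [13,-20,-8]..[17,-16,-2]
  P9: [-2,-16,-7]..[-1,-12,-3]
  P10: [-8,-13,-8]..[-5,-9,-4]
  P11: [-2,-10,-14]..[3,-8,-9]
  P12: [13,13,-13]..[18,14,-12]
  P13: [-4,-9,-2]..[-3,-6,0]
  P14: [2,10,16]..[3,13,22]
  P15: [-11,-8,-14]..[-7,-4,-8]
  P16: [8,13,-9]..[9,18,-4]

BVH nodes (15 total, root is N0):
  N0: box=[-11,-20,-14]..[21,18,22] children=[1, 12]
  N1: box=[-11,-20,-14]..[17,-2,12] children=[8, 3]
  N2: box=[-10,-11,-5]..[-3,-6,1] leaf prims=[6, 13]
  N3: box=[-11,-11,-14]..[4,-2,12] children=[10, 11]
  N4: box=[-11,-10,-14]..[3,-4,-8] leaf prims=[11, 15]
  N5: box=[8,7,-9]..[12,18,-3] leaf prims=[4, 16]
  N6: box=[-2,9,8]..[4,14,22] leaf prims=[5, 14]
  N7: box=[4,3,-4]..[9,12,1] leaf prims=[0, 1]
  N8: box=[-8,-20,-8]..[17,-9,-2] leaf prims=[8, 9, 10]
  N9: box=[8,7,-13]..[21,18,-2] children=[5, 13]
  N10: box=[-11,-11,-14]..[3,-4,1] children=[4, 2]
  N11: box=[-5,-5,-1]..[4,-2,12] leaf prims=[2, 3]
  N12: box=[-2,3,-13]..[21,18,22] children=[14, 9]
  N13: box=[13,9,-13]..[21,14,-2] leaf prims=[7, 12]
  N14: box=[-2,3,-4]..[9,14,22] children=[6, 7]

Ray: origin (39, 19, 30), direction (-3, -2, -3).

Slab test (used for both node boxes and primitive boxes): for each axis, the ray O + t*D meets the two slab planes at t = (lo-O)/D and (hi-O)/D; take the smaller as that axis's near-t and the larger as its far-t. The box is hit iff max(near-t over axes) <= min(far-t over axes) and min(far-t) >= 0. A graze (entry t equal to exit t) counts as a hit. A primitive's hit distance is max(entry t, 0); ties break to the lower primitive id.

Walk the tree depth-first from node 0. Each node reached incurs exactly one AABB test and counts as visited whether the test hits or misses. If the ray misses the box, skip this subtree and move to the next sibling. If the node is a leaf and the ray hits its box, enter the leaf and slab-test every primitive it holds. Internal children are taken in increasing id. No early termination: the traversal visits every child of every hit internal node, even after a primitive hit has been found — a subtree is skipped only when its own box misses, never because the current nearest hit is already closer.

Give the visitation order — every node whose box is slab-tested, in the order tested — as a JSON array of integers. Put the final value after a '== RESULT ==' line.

Walk:
N0 x:[6,50/3] y:[1/2,39/2] z:[8/3,44/3] -> hit [6,44/3], descend [1, 12]
  N1 x:[22/3,50/3] y:[21/2,39/2] z:[6,44/3] -> hit [21/2,44/3], descend [3, 8]
    N3 x:[35/3,50/3] y:[21/2,15] z:[6,44/3] -> hit [35/3,44/3], descend [10, 11]
      N10 x:[12,50/3] y:[23/2,15] z:[29/3,44/3] -> hit [12,44/3], descend [2, 4]
        N2 x:[14,49/3] y:[25/2,15] z:[29/3,35/3] -> miss, prune
        N4 x:[12,50/3] y:[23/2,29/2] z:[38/3,44/3] -> hit [38/3,29/2] leaf, test {P11@t=27/2, P15(miss)}
      N11 x:[35/3,44/3] y:[21/2,12] z:[6,31/3] -> miss, prune
    N8 x:[22/3,47/3] y:[14,39/2] z:[32/3,38/3] -> miss, prune
  N12 x:[6,41/3] y:[1/2,8] z:[8/3,43/3] -> hit [6,8], descend [9, 14]
    N9 x:[6,31/3] y:[1/2,6] z:[32/3,43/3] -> miss, prune
    N14 x:[10,41/3] y:[5/2,8] z:[8/3,34/3] -> miss, prune

order=[0, 1, 3, 10, 2, 4, 11, 8, 12, 9, 14]  |boxes|=11  |leaves|=1  hit=P11

== RESULT ==
[0, 1, 3, 10, 2, 4, 11, 8, 12, 9, 14]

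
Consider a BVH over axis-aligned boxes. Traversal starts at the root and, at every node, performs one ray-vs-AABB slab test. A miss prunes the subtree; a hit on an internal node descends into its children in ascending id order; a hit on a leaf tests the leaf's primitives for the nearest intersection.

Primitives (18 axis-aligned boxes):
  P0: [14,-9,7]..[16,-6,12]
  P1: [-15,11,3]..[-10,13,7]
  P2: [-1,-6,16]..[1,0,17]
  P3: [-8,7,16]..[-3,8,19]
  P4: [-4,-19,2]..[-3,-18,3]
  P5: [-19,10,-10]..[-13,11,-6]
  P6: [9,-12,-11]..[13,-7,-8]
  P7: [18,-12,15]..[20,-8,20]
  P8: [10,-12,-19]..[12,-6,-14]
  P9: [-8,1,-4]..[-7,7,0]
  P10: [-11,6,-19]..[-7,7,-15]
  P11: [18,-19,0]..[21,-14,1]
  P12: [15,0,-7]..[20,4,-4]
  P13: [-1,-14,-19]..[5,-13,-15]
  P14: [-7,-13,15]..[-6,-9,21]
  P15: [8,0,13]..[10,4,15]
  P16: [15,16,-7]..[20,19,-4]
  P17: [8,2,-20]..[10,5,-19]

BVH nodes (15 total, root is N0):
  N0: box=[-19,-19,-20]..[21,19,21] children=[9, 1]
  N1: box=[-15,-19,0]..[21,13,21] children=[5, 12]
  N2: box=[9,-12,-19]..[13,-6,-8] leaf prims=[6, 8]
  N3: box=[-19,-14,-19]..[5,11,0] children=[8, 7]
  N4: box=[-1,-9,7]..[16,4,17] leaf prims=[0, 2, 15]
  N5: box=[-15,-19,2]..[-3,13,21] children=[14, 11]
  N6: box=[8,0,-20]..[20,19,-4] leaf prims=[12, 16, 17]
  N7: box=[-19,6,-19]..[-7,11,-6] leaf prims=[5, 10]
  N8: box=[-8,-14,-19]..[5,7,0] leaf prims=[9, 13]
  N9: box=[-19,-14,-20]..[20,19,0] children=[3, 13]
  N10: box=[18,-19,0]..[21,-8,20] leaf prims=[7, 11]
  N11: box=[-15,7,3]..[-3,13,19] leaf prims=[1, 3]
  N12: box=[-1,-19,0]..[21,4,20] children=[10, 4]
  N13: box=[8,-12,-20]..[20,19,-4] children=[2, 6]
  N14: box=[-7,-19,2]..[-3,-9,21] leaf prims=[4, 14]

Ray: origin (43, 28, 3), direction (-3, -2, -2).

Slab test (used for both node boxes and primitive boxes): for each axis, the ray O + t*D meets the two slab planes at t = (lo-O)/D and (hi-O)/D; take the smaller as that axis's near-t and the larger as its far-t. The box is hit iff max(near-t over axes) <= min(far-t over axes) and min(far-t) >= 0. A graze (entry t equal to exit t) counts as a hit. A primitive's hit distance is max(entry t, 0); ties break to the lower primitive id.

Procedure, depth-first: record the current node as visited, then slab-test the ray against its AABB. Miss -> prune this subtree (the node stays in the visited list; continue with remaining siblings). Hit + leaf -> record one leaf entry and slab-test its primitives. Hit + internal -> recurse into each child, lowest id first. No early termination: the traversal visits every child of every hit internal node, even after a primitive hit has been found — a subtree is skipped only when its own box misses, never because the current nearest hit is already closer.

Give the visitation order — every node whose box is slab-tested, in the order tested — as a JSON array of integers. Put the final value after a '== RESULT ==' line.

Traverse from the root:
N0 x:[22/3,62/3] y:[9/2,47/2] z:[-9,23/2] -> hit [22/3,23/2], descend [1, 9]
  N1 x:[22/3,58/3] y:[15/2,47/2] z:[-9,3/2] -> miss, prune
  N9 x:[23/3,62/3] y:[9/2,21] z:[3/2,23/2] -> hit [23/3,23/2], descend [3, 13]
    N3 x:[38/3,62/3] y:[17/2,21] z:[3/2,11] -> miss, prune
    N13 x:[23/3,35/3] y:[9/2,20] z:[7/2,23/2] -> hit [23/3,23/2], descend [2, 6]
      N2 x:[10,34/3] y:[17,20] z:[11/2,11] -> miss, prune
      N6 x:[23/3,35/3] y:[9/2,14] z:[7/2,23/2] -> hit [23/3,23/2] leaf, test {P12(miss), P16(miss), P17@t=23/2}

Visited [0, 1, 9, 3, 13, 2, 6]. Tests: 7 box, 1 leaf. Nearest: P17.

== RESULT ==
[0, 1, 9, 3, 13, 2, 6]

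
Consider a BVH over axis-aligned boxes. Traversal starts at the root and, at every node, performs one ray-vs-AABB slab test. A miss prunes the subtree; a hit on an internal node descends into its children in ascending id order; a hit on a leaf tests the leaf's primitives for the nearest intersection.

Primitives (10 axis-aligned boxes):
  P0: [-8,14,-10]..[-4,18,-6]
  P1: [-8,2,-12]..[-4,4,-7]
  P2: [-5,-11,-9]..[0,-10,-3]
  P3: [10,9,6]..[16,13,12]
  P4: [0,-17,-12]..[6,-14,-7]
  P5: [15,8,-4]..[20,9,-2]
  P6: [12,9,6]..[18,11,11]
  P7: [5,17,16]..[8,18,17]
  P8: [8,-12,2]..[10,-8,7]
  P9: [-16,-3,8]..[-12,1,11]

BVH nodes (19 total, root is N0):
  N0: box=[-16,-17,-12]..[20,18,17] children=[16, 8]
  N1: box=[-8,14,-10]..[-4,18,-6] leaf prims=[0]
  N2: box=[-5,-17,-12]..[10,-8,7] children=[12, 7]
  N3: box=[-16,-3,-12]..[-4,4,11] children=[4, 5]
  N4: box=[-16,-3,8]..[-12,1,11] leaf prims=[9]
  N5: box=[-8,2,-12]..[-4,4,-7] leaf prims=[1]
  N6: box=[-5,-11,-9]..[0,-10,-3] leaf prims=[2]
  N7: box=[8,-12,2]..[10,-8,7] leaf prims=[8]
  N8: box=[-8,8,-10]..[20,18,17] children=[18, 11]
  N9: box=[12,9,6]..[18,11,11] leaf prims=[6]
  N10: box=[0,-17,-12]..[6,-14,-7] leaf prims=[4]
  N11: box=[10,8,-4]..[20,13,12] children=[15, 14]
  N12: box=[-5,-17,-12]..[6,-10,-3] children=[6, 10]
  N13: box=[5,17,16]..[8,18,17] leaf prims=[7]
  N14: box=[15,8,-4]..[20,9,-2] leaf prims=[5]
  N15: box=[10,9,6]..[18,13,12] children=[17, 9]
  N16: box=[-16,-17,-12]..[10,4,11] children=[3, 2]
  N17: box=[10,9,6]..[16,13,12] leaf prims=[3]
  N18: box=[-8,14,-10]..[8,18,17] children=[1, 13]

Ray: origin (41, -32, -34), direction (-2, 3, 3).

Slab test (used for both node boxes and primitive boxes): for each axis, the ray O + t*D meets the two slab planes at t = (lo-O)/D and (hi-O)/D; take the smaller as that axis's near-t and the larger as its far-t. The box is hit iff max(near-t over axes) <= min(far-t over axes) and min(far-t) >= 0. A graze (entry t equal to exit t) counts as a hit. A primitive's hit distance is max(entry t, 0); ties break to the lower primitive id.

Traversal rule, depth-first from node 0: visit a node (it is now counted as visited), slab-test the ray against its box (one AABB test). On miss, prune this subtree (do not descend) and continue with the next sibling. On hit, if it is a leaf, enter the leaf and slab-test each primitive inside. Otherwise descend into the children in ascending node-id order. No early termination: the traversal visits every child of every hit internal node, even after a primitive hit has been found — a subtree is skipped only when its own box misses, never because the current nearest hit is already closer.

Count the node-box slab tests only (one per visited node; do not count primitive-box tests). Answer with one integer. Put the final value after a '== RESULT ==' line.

Walk:
N0 x:[21/2,57/2] y:[5,50/3] z:[22/3,17] -> hit [21/2,50/3], descend [8, 16]
  N8 x:[21/2,49/2] y:[40/3,50/3] z:[8,17] -> hit [40/3,50/3], descend [11, 18]
    N11 x:[21/2,31/2] y:[40/3,15] z:[10,46/3] -> hit [40/3,15], descend [14, 15]
      N14 x:[21/2,13] y:[40/3,41/3] z:[10,32/3] -> miss, prune
      N15 x:[23/2,31/2] y:[41/3,15] z:[40/3,46/3] -> hit [41/3,15], descend [9, 17]
        N9 x:[23/2,29/2] y:[41/3,43/3] z:[40/3,15] -> hit [41/3,43/3] leaf, test {P6@t=41/3}
        N17 x:[25/2,31/2] y:[41/3,15] z:[40/3,46/3] -> hit [41/3,15] leaf, test {P3@t=41/3}
    N18 x:[33/2,49/2] y:[46/3,50/3] z:[8,17] -> hit [33/2,50/3], descend [1, 13]
      N1 x:[45/2,49/2] y:[46/3,50/3] z:[8,28/3] -> miss, prune
      N13 x:[33/2,18] y:[49/3,50/3] z:[50/3,17] -> hit [50/3,50/3] leaf, test {P7@t=50/3}
  N16 x:[31/2,57/2] y:[5,12] z:[22/3,15] -> miss, prune

11 AABB tests over nodes [0, 8, 11, 14, 15, 9, 17, 18, 1, 13, 16]; 3 leaves entered; closest P3.

== RESULT ==
11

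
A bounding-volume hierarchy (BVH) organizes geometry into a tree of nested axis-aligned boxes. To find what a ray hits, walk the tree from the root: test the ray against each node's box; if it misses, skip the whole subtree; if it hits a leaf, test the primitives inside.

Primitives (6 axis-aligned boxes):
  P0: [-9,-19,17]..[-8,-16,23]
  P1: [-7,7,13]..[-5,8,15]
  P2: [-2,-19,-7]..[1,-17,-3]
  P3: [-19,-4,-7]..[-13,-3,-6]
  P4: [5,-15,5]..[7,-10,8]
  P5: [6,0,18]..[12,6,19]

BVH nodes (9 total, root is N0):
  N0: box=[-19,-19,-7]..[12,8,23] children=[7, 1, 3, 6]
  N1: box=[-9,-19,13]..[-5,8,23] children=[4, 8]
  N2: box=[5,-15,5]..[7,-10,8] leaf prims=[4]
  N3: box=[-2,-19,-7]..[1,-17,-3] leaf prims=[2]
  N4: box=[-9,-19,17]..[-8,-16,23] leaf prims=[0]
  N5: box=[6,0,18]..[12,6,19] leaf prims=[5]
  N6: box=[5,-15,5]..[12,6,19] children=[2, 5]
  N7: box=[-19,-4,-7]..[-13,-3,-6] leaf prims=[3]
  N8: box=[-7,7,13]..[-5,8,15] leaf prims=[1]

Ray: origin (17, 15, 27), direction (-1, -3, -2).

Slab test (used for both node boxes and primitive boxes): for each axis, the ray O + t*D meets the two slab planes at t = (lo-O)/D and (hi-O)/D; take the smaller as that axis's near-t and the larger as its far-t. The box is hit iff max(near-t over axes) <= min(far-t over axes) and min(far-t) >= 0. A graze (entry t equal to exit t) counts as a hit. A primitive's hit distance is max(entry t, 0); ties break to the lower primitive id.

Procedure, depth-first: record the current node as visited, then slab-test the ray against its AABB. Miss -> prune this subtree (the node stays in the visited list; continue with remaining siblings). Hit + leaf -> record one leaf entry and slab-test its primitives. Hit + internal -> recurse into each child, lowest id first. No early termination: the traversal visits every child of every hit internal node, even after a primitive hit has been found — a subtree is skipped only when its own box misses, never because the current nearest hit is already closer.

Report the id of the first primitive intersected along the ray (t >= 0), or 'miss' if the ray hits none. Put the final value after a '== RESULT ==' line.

Walk:
N0 x:[5,36] y:[7/3,34/3] z:[2,17] -> hit [5,34/3], descend [1, 3, 6, 7]
  N1 x:[22,26] y:[7/3,34/3] z:[2,7] -> miss, prune
  N3 x:[16,19] y:[32/3,34/3] z:[15,17] -> miss, prune
  N6 x:[5,12] y:[3,10] z:[4,11] -> hit [5,10], descend [2, 5]
    N2 x:[10,12] y:[25/3,10] z:[19/2,11] -> hit [10,10] leaf, test {P4@t=10}
    N5 x:[5,11] y:[3,5] z:[4,9/2] -> miss, prune
  N7 x:[30,36] y:[6,19/3] z:[33/2,17] -> miss, prune

Summary -> nodes [0, 1, 3, 6, 2, 5, 7]; box-tests=7; leaf-entries=1; first=P4

== RESULT ==
4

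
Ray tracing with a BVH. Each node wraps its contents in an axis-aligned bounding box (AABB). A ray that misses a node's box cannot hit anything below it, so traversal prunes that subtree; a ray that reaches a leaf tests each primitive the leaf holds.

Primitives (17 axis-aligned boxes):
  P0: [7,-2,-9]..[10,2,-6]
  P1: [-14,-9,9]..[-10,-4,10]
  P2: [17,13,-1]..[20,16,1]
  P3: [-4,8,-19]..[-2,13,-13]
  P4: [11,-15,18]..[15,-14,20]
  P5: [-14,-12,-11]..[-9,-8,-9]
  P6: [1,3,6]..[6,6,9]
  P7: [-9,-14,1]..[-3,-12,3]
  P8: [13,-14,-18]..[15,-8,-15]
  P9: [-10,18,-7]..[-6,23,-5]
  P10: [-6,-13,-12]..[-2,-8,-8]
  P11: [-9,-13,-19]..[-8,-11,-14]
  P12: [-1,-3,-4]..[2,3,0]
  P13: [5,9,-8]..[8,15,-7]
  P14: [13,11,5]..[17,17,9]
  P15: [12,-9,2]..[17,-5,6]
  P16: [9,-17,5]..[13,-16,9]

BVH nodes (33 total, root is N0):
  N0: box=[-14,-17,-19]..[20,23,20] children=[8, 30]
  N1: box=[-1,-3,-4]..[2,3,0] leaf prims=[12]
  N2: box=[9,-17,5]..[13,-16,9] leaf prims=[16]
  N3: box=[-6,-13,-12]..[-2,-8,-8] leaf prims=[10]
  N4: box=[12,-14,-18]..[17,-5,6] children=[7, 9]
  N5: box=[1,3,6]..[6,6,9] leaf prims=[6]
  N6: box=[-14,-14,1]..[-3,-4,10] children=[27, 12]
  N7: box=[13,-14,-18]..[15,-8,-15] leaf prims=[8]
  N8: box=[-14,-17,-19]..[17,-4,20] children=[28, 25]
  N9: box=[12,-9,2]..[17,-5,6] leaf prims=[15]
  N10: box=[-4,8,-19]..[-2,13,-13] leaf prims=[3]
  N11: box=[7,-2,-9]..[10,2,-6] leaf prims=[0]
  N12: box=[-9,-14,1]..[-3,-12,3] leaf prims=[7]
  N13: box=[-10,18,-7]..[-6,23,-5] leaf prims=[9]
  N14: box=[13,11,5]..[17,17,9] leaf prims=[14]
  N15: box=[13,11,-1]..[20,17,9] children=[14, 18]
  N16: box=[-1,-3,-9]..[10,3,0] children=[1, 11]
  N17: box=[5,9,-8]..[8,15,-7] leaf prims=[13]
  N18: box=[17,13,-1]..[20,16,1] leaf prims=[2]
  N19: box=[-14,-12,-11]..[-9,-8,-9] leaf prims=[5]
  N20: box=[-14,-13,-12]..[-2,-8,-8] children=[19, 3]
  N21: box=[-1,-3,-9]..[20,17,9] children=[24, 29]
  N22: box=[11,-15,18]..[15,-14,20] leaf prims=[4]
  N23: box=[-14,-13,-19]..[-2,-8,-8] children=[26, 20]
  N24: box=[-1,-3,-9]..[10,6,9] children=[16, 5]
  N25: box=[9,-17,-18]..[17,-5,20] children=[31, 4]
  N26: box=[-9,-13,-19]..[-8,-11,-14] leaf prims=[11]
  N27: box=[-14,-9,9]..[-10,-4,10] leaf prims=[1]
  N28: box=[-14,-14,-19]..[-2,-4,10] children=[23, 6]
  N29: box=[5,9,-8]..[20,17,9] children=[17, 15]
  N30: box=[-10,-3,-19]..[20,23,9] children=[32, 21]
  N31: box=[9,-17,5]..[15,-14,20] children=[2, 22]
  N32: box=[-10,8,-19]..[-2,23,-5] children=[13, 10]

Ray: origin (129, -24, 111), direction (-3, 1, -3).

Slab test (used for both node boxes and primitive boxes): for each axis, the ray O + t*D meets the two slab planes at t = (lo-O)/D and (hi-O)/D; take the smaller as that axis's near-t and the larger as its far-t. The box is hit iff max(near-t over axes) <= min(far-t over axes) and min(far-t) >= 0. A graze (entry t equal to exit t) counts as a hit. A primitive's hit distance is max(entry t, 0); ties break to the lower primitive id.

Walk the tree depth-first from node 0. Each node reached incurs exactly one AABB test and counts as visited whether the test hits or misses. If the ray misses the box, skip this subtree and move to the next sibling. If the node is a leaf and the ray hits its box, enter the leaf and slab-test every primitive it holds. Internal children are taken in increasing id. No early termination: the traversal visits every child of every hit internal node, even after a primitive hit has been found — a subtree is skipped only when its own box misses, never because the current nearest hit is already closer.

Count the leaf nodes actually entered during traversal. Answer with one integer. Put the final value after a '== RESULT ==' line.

Traverse from the root:
N0 x:[109/3,143/3] y:[7,47] z:[91/3,130/3] -> hit [109/3,130/3], descend [8, 30]
  N8 x:[112/3,143/3] y:[7,20] z:[91/3,130/3] -> miss, prune
  N30 x:[109/3,139/3] y:[21,47] z:[34,130/3] -> hit [109/3,130/3], descend [21, 32]
    N21 x:[109/3,130/3] y:[21,41] z:[34,40] -> hit [109/3,40], descend [24, 29]
      N24 x:[119/3,130/3] y:[21,30] z:[34,40] -> miss, prune
      N29 x:[109/3,124/3] y:[33,41] z:[34,119/3] -> hit [109/3,119/3], descend [15, 17]
        N15 x:[109/3,116/3] y:[35,41] z:[34,112/3] -> hit [109/3,112/3], descend [14, 18]
          N14 x:[112/3,116/3] y:[35,41] z:[34,106/3] -> miss, prune
          N18 x:[109/3,112/3] y:[37,40] z:[110/3,112/3] -> hit [37,112/3] leaf, test {P2@t=37}
        N17 x:[121/3,124/3] y:[33,39] z:[118/3,119/3] -> miss, prune
    N32 x:[131/3,139/3] y:[32,47] z:[116/3,130/3] -> miss, prune

Summary -> nodes [0, 8, 30, 21, 24, 29, 15, 14, 18, 17, 32]; box-tests=11; leaf-entries=1; first=P2

== RESULT ==
1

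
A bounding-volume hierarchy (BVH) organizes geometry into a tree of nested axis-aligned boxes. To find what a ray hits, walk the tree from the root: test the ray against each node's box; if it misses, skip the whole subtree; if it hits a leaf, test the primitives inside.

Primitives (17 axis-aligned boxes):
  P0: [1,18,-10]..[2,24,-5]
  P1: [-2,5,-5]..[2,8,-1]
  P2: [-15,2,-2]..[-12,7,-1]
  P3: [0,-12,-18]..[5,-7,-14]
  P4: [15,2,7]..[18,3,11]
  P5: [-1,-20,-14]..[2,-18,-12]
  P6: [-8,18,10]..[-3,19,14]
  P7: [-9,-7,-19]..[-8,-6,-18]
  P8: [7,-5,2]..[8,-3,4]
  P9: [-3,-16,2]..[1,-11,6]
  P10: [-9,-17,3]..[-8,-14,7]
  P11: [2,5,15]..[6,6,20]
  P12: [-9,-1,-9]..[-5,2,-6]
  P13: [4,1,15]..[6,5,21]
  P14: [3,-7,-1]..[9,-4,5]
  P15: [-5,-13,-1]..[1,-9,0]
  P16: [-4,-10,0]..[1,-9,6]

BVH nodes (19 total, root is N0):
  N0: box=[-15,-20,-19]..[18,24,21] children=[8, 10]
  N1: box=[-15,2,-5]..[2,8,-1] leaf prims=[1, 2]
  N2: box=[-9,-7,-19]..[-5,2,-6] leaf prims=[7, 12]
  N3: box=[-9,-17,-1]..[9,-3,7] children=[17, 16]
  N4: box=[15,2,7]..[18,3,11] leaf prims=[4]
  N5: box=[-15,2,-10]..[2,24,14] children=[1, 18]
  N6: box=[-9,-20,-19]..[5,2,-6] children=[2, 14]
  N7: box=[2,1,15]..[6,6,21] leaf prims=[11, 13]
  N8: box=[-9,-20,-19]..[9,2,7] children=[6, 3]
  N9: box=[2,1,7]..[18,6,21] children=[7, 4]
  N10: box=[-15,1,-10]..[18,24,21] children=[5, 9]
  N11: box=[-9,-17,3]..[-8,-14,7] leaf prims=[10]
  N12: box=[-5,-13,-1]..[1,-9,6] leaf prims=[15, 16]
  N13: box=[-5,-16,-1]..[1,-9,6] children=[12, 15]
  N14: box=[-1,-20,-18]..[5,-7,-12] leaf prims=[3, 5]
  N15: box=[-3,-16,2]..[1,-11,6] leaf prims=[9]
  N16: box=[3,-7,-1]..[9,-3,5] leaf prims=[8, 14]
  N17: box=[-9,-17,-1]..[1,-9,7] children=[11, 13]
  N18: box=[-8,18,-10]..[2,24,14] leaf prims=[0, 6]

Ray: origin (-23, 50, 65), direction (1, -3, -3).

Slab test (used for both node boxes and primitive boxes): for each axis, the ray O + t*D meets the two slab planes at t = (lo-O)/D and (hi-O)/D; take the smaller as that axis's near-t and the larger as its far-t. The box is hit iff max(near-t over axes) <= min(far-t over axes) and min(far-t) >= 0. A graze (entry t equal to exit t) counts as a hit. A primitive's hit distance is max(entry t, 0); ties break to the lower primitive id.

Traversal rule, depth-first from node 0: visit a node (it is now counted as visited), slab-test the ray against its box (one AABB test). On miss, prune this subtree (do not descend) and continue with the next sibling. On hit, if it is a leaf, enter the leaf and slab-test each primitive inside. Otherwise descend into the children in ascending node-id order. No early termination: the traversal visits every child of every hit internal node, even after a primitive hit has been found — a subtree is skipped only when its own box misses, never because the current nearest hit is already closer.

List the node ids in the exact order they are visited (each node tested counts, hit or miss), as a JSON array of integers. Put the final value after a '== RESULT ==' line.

Traverse from the root:
N0 x:[8,41] y:[26/3,70/3] z:[44/3,28] -> hit [44/3,70/3], descend [8, 10]
  N8 x:[14,32] y:[16,70/3] z:[58/3,28] -> hit [58/3,70/3], descend [3, 6]
    N3 x:[14,32] y:[53/3,67/3] z:[58/3,22] -> hit [58/3,22], descend [16, 17]
      N16 x:[26,32] y:[53/3,19] z:[20,22] -> miss, prune
      N17 x:[14,24] y:[59/3,67/3] z:[58/3,22] -> hit [59/3,22], descend [11, 13]
        N11 x:[14,15] y:[64/3,67/3] z:[58/3,62/3] -> miss, prune
        N13 x:[18,24] y:[59/3,22] z:[59/3,22] -> hit [59/3,22], descend [12, 15]
          N12 x:[18,24] y:[59/3,21] z:[59/3,22] -> hit [59/3,21] leaf, test {P15(miss), P16@t=59/3}
          N15 x:[20,24] y:[61/3,22] z:[59/3,21] -> hit [61/3,21] leaf, test {P9@t=61/3}
    N6 x:[14,28] y:[16,70/3] z:[71/3,28] -> miss, prune
  N10 x:[8,41] y:[26/3,49/3] z:[44/3,25] -> hit [44/3,49/3], descend [5, 9]
    N5 x:[8,25] y:[26/3,16] z:[17,25] -> miss, prune
    N9 x:[25,41] y:[44/3,49/3] z:[44/3,58/3] -> miss, prune

Visited [0, 8, 3, 16, 17, 11, 13, 12, 15, 6, 10, 5, 9]. Tests: 13 box, 2 leaf. Nearest: P16.

== RESULT ==
[0, 8, 3, 16, 17, 11, 13, 12, 15, 6, 10, 5, 9]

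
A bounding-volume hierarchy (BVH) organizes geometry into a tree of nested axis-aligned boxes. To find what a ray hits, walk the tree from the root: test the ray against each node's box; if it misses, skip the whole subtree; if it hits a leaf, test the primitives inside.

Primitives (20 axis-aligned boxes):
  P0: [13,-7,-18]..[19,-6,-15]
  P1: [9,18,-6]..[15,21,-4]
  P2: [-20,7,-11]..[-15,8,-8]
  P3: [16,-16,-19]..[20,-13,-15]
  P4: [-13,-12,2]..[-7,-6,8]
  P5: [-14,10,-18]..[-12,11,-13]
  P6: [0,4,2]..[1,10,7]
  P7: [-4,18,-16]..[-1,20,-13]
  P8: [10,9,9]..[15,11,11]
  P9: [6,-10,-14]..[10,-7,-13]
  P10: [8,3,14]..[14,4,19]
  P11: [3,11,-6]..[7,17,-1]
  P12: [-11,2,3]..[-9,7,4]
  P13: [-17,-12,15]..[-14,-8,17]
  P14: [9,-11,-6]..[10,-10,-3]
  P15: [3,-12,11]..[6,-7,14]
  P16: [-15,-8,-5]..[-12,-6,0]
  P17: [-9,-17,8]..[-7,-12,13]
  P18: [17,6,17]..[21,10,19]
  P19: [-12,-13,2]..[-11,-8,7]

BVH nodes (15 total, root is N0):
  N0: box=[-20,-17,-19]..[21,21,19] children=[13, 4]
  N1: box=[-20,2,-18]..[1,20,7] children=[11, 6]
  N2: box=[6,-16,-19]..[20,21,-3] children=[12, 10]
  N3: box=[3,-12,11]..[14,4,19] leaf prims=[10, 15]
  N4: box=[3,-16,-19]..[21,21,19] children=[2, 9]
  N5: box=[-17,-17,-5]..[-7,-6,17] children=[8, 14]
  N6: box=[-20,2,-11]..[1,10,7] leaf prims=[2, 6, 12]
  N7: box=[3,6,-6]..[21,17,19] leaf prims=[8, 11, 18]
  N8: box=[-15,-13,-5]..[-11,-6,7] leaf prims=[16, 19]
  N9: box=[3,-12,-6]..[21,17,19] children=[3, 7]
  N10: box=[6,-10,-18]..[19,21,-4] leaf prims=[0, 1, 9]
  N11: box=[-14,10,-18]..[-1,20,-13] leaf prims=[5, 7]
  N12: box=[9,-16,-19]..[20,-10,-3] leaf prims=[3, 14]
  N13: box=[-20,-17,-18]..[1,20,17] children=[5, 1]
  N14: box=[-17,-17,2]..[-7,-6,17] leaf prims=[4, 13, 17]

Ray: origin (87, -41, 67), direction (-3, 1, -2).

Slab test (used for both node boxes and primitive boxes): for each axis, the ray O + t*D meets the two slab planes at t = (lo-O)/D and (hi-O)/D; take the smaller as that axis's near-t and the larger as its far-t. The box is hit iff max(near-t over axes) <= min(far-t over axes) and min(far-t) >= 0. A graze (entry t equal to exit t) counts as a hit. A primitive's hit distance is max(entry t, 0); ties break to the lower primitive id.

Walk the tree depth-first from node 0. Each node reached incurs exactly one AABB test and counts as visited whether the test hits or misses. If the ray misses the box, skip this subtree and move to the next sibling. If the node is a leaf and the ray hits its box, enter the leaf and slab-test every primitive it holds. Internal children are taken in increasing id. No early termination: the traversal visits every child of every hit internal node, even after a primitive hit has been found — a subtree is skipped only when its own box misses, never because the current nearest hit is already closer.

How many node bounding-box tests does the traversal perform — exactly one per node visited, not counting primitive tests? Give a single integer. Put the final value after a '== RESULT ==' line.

Trace the traversal:
N0 x:[22,107/3] y:[24,62] z:[24,43] -> hit [24,107/3], descend [4, 13]
  N4 x:[22,28] y:[25,62] z:[24,43] -> hit [25,28], descend [2, 9]
    N2 x:[67/3,27] y:[25,62] z:[35,43] -> miss, prune
    N9 x:[22,28] y:[29,58] z:[24,73/2] -> miss, prune
  N13 x:[86/3,107/3] y:[24,61] z:[25,85/2] -> hit [86/3,107/3], descend [1, 5]
    N1 x:[86/3,107/3] y:[43,61] z:[30,85/2] -> miss, prune
    N5 x:[94/3,104/3] y:[24,35] z:[25,36] -> hit [94/3,104/3], descend [8, 14]
      N8 x:[98/3,34] y:[28,35] z:[30,36] -> hit [98/3,34] leaf, test {P16@t=67/2, P19(miss)}
      N14 x:[94/3,104/3] y:[24,35] z:[25,65/2] -> hit [94/3,65/2] leaf, test {P4@t=94/3, P13(miss), P17(miss)}

Summary -> nodes [0, 4, 2, 9, 13, 1, 5, 8, 14]; box-tests=9; leaf-entries=2; first=P4

== RESULT ==
9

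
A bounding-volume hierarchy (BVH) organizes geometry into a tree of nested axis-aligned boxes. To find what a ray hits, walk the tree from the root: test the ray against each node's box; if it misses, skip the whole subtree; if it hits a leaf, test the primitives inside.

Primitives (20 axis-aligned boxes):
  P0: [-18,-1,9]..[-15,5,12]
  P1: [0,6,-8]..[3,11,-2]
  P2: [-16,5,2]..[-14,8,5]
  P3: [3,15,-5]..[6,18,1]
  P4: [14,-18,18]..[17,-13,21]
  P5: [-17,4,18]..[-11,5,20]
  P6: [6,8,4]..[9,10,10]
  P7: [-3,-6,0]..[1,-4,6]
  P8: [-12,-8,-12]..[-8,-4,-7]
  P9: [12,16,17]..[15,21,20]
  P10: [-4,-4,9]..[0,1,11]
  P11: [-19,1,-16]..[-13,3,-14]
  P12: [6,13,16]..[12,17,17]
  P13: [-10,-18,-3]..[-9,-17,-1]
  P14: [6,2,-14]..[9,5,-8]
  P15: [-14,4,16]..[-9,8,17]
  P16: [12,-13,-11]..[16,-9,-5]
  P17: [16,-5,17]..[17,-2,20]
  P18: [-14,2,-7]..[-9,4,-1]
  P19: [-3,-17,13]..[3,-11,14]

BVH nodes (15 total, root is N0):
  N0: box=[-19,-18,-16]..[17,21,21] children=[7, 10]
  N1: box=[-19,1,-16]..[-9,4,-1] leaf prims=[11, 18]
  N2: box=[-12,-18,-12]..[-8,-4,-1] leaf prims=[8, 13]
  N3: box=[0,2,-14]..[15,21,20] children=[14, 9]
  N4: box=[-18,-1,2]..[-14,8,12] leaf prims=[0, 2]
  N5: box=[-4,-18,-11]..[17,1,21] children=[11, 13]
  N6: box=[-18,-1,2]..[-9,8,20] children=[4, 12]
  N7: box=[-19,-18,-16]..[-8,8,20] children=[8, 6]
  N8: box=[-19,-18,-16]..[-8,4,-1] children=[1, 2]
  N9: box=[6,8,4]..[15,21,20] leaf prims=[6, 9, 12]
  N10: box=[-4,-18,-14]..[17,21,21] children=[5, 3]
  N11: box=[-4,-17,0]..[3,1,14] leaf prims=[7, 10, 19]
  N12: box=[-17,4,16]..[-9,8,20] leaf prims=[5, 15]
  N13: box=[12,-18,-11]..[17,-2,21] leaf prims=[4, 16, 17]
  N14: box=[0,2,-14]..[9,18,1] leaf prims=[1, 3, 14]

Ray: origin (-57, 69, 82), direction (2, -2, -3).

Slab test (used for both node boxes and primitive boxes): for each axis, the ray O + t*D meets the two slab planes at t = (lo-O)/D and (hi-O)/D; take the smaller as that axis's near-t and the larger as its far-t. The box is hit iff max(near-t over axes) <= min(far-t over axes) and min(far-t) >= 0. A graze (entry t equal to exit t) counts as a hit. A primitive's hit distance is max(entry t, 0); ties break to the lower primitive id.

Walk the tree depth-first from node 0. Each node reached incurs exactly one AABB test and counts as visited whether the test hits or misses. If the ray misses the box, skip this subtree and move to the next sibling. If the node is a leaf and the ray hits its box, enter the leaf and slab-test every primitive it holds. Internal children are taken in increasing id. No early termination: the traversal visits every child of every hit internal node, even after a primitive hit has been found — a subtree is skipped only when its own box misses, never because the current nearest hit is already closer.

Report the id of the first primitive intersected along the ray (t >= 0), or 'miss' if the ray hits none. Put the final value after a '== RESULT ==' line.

Trace the traversal:
N0 x:[19,37] y:[24,87/2] z:[61/3,98/3] -> hit [24,98/3], descend [7, 10]
  N7 x:[19,49/2] y:[61/2,87/2] z:[62/3,98/3] -> miss, prune
  N10 x:[53/2,37] y:[24,87/2] z:[61/3,32] -> hit [53/2,32], descend [3, 5]
    N3 x:[57/2,36] y:[24,67/2] z:[62/3,32] -> hit [57/2,32], descend [9, 14]
      N9 x:[63/2,36] y:[24,61/2] z:[62/3,26] -> miss, prune
      N14 x:[57/2,33] y:[51/2,67/2] z:[27,32] -> hit [57/2,32] leaf, test {P1@t=29, P3(miss), P14@t=32}
    N5 x:[53/2,37] y:[34,87/2] z:[61/3,31] -> miss, prune

Summary -> nodes [0, 7, 10, 3, 9, 14, 5]; box-tests=7; leaf-entries=1; first=P1

== RESULT ==
1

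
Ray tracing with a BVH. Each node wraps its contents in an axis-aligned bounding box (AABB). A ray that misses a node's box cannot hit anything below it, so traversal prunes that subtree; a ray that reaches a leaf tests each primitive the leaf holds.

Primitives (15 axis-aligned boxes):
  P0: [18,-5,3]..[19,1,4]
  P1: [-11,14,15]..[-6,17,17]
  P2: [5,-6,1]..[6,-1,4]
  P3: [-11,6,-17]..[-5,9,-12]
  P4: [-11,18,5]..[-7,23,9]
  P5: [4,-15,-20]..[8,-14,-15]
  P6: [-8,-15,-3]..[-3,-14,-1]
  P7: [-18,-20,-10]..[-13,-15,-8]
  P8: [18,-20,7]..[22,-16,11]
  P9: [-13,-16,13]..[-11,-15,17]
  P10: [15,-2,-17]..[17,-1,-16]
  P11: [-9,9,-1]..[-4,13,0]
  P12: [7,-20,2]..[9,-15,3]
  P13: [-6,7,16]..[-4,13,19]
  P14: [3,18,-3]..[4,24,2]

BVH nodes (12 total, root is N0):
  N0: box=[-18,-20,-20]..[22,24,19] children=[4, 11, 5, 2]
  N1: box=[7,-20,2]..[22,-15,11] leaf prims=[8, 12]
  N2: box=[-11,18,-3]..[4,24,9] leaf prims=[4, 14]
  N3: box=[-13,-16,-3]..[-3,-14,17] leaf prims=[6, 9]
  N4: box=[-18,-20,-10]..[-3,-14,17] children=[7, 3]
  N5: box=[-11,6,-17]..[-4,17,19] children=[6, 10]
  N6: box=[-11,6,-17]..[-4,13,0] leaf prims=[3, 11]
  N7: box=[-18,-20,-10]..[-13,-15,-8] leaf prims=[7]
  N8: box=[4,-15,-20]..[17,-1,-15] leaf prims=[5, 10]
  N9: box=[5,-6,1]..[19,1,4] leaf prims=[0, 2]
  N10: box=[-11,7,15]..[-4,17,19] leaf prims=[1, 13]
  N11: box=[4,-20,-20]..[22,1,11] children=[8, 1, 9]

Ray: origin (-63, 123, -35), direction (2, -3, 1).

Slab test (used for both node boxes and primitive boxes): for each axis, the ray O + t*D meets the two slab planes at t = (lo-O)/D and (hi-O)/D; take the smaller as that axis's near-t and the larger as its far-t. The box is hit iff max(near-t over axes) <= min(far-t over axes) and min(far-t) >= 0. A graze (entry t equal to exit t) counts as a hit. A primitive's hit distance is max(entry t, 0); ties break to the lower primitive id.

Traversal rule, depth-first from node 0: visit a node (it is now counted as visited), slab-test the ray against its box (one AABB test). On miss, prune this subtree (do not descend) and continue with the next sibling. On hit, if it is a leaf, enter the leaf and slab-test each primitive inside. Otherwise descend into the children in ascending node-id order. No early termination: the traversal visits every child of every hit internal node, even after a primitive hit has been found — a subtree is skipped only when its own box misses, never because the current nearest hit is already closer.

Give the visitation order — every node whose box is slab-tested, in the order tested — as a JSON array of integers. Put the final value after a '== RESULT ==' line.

Traverse from the root:
N0 x:[45/2,85/2] y:[33,143/3] z:[15,54] -> hit [33,85/2], descend [2, 4, 5, 11]
  N2 x:[26,67/2] y:[33,35] z:[32,44] -> hit [33,67/2] leaf, test {P4(miss), P14@t=33}
  N4 x:[45/2,30] y:[137/3,143/3] z:[25,52] -> miss, prune
  N5 x:[26,59/2] y:[106/3,39] z:[18,54] -> miss, prune
  N11 x:[67/2,85/2] y:[122/3,143/3] z:[15,46] -> hit [122/3,85/2], descend [1, 8, 9]
    N1 x:[35,85/2] y:[46,143/3] z:[37,46] -> miss, prune
    N8 x:[67/2,40] y:[124/3,46] z:[15,20] -> miss, prune
    N9 x:[34,41] y:[122/3,43] z:[36,39] -> miss, prune

order=[0, 2, 4, 5, 11, 1, 8, 9]  |boxes|=8  |leaves|=1  hit=P14

== RESULT ==
[0, 2, 4, 5, 11, 1, 8, 9]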